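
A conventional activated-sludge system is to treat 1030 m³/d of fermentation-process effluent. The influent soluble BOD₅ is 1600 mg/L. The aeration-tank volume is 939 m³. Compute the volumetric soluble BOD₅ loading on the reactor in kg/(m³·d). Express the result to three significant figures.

L_v ≈ 1.76 kg soluble BOD₅/(m³·d)

L_v = Q S₀ / V = 1030 × 1600 × 10⁻³ / 939.0 = 1.755 kg/(m³·d).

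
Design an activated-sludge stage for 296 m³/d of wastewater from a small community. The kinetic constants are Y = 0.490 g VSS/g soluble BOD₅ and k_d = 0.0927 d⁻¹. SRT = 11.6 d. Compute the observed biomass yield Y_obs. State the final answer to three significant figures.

Y_obs ≈ 0.236 g VSS/g soluble BOD₅

The observed yield is Y_obs = Y/(1 + k_d·θ_c) = 0.490 / (1 + 0.0927 × 11.6) = 0.490 / 2.075 = 0.2361 g VSS per g soluble BOD₅ removed.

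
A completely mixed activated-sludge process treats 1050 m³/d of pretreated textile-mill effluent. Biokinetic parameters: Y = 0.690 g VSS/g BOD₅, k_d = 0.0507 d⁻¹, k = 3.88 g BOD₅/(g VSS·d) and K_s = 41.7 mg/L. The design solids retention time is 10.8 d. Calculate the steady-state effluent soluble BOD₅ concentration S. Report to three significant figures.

From the Monod/SRT balance for a CMAS, S = K_s·(1+k_d θ_c)/[θ_c·(Y k − k_d) − 1] = 41.7 × (1 + 0.0507 × 10.8) / [10.8 × (0.690 × 3.88 − 0.0507) − 1] = 64.53 / 27.37 = 2.358 mg/L.

S ≈ 2.36 mg/L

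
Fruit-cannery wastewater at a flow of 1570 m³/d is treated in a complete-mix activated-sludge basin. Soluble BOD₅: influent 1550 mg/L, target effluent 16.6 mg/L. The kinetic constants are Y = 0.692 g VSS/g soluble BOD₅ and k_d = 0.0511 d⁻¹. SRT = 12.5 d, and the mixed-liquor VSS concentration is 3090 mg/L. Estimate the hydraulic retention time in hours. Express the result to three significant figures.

Rearranging the biomass balance for a CMAS with decay, V = Y·Q·ΔS·θ_c / [X·(1+k_d θ_c)] = 0.692 × 1570 × (1550 − 16.6) × 12.5 / [3090 × (1 + 0.0511 × 12.5)] = 2.08×10^7 / 5064 = 4112 m³.
τ = V/Q = 4112/1570 = 2.619 d, or 62.87 h.

τ ≈ 62.9 h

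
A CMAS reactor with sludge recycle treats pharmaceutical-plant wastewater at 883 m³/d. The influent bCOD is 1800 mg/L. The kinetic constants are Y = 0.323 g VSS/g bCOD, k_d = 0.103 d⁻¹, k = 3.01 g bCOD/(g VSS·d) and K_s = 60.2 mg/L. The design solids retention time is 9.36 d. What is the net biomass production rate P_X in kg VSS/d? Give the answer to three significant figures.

P_X ≈ 259 kg VSS/d

From the Monod/SRT balance for a CMAS, S = K_s·(1+k_d θ_c)/[θ_c·(Y k − k_d) − 1] = 60.2 × (1 + 0.103 × 9.36) / [9.36 × (0.323 × 3.01 − 0.103) − 1] = 118.2 / 7.136 = 16.57 mg/L.
Correct the yield for decay: Y_obs = Y/(1 + k_d θ_c) = 0.323 / (1 + 0.103 × 9.36) = 0.323 / 1.964 = 0.1645.
ΔS = 1800 − 16.6 = 1783 mg/L, so the substrate removal rate is 883 × 1783/1000 = 1575 kg bCOD/d.
So the net sludge growth is P_X = 0.1645 × 1575 = 259.0 kg VSS/d.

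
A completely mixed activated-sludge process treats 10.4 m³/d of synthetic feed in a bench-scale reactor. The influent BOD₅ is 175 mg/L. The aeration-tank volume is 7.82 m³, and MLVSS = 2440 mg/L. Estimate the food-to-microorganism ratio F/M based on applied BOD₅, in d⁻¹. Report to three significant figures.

F/M ≈ 0.0954 d⁻¹

F/M = applied load / biomass = Q·S₀/(V·X) = 10.4 × 175 / (7.820 × 2440) = 0.09538 d⁻¹.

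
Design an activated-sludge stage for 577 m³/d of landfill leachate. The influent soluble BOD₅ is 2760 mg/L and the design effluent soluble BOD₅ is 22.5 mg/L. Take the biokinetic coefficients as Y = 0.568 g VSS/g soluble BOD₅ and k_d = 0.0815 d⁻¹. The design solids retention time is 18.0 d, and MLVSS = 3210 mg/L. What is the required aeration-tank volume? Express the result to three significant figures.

From the SRT design equation V = Y Q (S₀−S) θ_c / [X (1 + k_d θ_c)] = 0.568 × 577 × (2760 − 22.5) × 18.0 / [3210 × (1 + 0.0815 × 18.0)] = 1.61×10^7 / 7919 = 2039 m³.

V ≈ 2040 m³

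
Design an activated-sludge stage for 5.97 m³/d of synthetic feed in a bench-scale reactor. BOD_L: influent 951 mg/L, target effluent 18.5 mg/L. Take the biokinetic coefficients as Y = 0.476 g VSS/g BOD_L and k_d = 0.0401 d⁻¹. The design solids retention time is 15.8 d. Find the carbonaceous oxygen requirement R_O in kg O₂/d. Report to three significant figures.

R_O ≈ 3.26 kg O₂/d

Y_obs = Y / (1 + k_d θ_c) = 0.476 / (1 + 0.0401 × 15.8) = 0.476 / 1.634 = 0.2914.
Substrate removed = Q·(S₀ − S) = 5.97 m³/d × (951 − 18.5) g/m³ = 5.57×10^3 g/d = 5.567 kg/d.
P_X = Y_obs·Q·(S₀ − S) = 0.2914 × 5.567 = 1.622 kg VSS/d.
R_O = Q·(S₀ − S) − 1.42·P_X = 5.567 − 1.42 × 1.622 = 3.264 kg O₂/d.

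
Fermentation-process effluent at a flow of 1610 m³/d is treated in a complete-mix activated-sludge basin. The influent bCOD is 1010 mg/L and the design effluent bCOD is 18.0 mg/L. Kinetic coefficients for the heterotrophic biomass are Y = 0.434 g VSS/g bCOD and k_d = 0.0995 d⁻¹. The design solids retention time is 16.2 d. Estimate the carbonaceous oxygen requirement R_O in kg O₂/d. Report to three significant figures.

R_O ≈ 1220 kg O₂/d

Observed yield with endogenous decay: Y_obs = Y / (1 + k_d·θ_c) = 0.434 / (1 + 0.0995 × 16.2) = 0.434 / 2.612 = 0.1662 g VSS/g bCOD.
Mass of bCOD removed per day: Q(S₀ − S) = 1610 × 992.0 g/m³ = 1597 kg/d.
P_X = Y_obs·Q·(S₀ − S) = 0.1662 × 1597 = 265.4 kg VSS/d.
R_O = Q·ΔS − 1.42 P_X = 1597 − 376.8 = 1220 kg O₂/d.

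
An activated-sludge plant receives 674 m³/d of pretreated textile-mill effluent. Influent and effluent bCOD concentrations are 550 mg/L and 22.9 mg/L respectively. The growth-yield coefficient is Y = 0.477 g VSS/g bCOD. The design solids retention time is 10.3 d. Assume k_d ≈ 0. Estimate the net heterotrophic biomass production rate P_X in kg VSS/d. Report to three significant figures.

P_X ≈ 169 kg VSS/d

With endogenous decay neglected, the observed yield equals the true yield: Y_obs = Y = 0.477 g VSS/g bCOD.
Q·(S₀ − S) = 674 × (550 − 22.9) × 10⁻³ = 355.3 kg/d removed.
So the net sludge growth is P_X = 0.4770 × 355.3 = 169.5 kg VSS/d.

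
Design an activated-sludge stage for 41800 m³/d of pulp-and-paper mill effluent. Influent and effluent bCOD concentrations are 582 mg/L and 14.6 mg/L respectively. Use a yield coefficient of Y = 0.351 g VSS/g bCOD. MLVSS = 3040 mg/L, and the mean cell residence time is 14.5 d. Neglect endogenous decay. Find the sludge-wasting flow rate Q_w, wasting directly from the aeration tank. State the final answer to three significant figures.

V·X = Y·Q·ΔS·θ_c gives V = 0.351 × 41800 × (582 − 14.6) × 14.5 / 3040 = 39707 m³.
Wasting from the aeration tank: Q_w = V / θ_c = 39707 / 14.5 = 2738 m³/d.

Q_w ≈ 2740 m³/d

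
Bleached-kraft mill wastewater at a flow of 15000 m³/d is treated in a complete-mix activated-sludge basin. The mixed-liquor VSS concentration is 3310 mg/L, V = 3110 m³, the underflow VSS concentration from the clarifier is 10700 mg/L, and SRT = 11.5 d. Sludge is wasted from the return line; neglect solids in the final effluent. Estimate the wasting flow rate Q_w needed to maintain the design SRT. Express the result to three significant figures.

Q_w ≈ 83.7 m³/d

θ_c = V·X/(Q_w·X_r) when wasting from the recycle, so Q_w = V·X/(θ_c·X_r) = 3110 × 3310 / (11.5 × 10700) = 83.66 m³/d.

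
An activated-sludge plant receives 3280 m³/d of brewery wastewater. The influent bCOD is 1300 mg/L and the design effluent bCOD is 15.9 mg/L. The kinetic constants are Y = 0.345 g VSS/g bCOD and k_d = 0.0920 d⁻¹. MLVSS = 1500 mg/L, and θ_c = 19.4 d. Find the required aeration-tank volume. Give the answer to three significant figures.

V ≈ 6750 m³

Rearranging the biomass balance for a CMAS with decay, V = Y·Q·ΔS·θ_c / [X·(1+k_d θ_c)] = 0.345 × 3280 × (1300 − 15.9) × 19.4 / [1500 × (1 + 0.0920 × 19.4)] = 2.82×10^7 / 4177 = 6749 m³.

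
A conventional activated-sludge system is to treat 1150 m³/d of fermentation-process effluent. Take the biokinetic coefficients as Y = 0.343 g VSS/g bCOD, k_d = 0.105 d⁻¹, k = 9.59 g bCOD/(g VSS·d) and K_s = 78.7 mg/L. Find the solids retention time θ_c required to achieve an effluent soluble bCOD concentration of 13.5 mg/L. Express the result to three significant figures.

θ_c ≈ 2.66 d

At the target effluent, Y k S/(K_s+S) = 0.343×9.59×13.5/92.20 = 0.4816 d⁻¹.
θ_c = 1/(μ − k_d) = 1/(0.4816 − 0.105) = 1/0.3766 = 2.655 d.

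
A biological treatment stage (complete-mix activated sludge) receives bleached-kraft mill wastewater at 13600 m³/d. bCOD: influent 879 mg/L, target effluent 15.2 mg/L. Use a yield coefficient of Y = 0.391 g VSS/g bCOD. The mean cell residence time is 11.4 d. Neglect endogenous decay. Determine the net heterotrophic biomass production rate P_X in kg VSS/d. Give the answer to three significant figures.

P_X ≈ 4590 kg VSS/d

No decay correction is needed, so Y_obs = Y = 0.391.
Mass of bCOD removed per day: Q(S₀ − S) = 13600 × 863.8 g/m³ = 11748 kg/d.
Net biomass production P_X = Y_obs × Q·(S₀ − S) = 0.3910 × 11748 = 4593 kg VSS/d.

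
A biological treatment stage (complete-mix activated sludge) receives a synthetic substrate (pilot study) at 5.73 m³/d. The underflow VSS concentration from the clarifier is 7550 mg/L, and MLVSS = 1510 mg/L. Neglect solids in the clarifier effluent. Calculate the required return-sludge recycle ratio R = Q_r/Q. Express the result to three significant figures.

Mass balance around the secondary clarifier (neglecting effluent solids): R = X / (X_r − X) = 1510 / (7550 − 1510) = 0.2500.

R ≈ 0.250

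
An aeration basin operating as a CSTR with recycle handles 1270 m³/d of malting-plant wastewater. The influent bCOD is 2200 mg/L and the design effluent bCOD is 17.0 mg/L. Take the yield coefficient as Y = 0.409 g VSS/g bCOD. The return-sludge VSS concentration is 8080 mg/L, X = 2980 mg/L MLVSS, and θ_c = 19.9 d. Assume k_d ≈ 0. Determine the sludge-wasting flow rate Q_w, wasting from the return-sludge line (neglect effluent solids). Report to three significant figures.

Biomass mass balance (decay neglected): V·X = Y·Q·(S₀ − S)·θ_c, so V = 0.409 × 1270 × (2200 − 17.0) × 19.9 / 2980 = 7572 m³.
Q_w = (V·X)/(θ_c X_r) = 7572 × 2980 / (19.9 × 8080) = 140.3 m³/d.

Q_w ≈ 140 m³/d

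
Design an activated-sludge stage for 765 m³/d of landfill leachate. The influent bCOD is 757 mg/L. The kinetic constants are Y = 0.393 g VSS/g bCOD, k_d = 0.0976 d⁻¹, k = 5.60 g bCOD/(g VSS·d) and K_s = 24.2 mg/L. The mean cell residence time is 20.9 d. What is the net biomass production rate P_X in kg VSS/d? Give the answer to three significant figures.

From the Monod/SRT balance for a CMAS, S = K_s·(1+k_d θ_c)/[θ_c·(Y k − k_d) − 1] = 24.2 × (1 + 0.0976 × 20.9) / [20.9 × (0.393 × 5.60 − 0.0976) − 1] = 73.56 / 42.96 = 1.713 mg/L.
Observed yield with endogenous decay: Y_obs = Y / (1 + k_d·θ_c) = 0.393 / (1 + 0.0976 × 20.9) = 0.393 / 3.040 = 0.1293 g VSS/g bCOD.
Mass of bCOD removed per day: Q(S₀ − S) = 765 × 755.3 g/m³ = 577.8 kg/d.
Biomass produced: P_X = Y_obs·Q·ΔS = 0.1293 × 577.8 ≈ 74.70 kg VSS/d.

P_X ≈ 74.7 kg VSS/d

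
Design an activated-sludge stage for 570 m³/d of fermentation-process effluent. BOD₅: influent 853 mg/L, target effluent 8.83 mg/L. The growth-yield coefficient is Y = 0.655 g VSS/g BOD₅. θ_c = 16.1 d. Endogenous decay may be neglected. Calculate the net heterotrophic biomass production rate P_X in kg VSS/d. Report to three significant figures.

P_X ≈ 315 kg VSS/d

No decay correction is needed, so Y_obs = Y = 0.655.
Q·(S₀ − S) = 570 × (853 − 8.83) × 10⁻³ = 481.2 kg/d removed.
So the net sludge growth is P_X = 0.6550 × 481.2 = 315.2 kg VSS/d.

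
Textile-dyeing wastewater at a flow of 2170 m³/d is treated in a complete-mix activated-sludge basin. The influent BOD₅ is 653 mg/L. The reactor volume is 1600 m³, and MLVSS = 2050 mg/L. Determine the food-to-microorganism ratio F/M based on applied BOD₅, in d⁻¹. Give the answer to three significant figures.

F/M = Q·S₀ / (V·X) = 2170 × 653 / (1600 × 2050) = 0.4320 g BOD₅·(g VSS·d)⁻¹.

F/M ≈ 0.432 d⁻¹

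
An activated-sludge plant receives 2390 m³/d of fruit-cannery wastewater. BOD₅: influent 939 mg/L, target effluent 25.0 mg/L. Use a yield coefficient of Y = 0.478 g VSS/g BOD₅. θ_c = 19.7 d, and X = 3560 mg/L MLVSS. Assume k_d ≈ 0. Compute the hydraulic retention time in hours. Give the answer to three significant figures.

V·X = Y·Q·ΔS·θ_c gives V = 0.478 × 2390 × (939 − 25.0) × 19.7 / 3560 = 5778 m³.
τ = V/Q = 5778/2390 = 2.418 d, or 58.02 h.

τ ≈ 58.0 h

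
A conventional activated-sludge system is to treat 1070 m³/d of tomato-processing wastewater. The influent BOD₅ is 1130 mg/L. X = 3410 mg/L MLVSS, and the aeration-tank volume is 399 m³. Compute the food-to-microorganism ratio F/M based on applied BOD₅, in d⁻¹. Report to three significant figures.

Food-to-microorganism ratio F/M = Q S₀ / (V X) = 1070 × 1130 / (399.0 × 3410) = 0.8887 d⁻¹.

F/M ≈ 0.889 d⁻¹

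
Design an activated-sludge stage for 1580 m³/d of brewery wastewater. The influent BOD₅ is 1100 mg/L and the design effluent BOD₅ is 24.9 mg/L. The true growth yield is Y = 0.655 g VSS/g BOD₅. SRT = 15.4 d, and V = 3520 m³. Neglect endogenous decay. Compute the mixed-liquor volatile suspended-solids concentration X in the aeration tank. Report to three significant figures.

X ≈ 4870 mg/L

From V·X = Y·Q·(S₀ − S)·θ_c (decay neglected): X = 0.655 × 1580 × (1100 − 24.9) × 15.4 / 3520 = 4868 mg/L.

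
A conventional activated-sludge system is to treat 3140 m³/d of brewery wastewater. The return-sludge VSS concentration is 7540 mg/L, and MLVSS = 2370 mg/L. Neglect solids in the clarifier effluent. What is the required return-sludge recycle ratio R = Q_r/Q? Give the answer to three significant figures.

R ≈ 0.458

Solids balance on the clarifier gives (1+R)X = R·X_r, so R = X/(X_r − X) = 2370 / (7540 − 2370) = 0.4584.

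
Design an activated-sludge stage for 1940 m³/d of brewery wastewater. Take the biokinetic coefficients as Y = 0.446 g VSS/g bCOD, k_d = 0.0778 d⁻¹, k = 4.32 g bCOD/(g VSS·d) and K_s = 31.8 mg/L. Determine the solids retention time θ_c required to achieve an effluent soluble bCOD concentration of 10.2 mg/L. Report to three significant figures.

θ_c ≈ 2.56 d

Specific growth rate at S = 10.2 mg/L: μ = YkS/(K_s+S) = 0.446·4.32·10.2/(31.8+10.2) = 0.4679 d⁻¹.
Then 1/θ_c = μ − k_d = 0.4679 − 0.0778 = 0.3901 d⁻¹, giving θ_c = 2.563 d.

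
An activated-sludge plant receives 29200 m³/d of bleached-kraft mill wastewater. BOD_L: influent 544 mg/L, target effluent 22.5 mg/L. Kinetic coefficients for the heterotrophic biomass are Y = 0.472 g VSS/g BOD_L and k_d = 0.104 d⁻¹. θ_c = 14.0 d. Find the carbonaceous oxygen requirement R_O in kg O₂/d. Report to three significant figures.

Y_obs = Y / (1 + k_d θ_c) = 0.472 / (1 + 0.104 × 14.0) = 0.472 / 2.456 = 0.1922.
ΔS = 544 − 22.5 = 521.5 mg/L, so the substrate removal rate is 29200 × 521.5/1000 = 15228 kg BOD_L/d.
Biomass synthesised: P_X = Y_obs × 15228 = 2927 kg VSS/d.
Carbonaceous O₂ demand = substrate oxidised − cell-mass equivalent = 15228 − 1.42 × 2927 = 11072 kg O₂/d.

R_O ≈ 11100 kg O₂/d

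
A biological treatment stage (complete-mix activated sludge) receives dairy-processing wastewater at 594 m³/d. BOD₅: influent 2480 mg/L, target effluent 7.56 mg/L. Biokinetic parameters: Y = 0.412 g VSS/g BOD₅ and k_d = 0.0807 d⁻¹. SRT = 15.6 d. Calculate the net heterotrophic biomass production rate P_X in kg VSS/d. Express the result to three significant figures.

Observed yield with endogenous decay: Y_obs = Y / (1 + k_d·θ_c) = 0.412 / (1 + 0.0807 × 15.6) = 0.412 / 2.259 = 0.1824 g VSS/g BOD₅.
Mass of BOD₅ removed per day: Q(S₀ − S) = 594 × 2472 g/m³ = 1469 kg/d.
So the net sludge growth is P_X = 0.1824 × 1469 = 267.9 kg VSS/d.

P_X ≈ 268 kg VSS/d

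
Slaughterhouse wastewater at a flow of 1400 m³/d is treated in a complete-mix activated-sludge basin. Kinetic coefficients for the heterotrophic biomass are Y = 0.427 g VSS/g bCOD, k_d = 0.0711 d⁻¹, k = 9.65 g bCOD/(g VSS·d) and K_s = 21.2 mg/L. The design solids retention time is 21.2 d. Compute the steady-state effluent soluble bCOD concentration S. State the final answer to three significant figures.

From the Monod/SRT balance for a CMAS, S = K_s·(1+k_d θ_c)/[θ_c·(Y k − k_d) − 1] = 21.2 × (1 + 0.0711 × 21.2) / [21.2 × (0.427 × 9.65 − 0.0711) − 1] = 53.16 / 84.85 = 0.6265 mg/L.

S ≈ 0.626 mg/L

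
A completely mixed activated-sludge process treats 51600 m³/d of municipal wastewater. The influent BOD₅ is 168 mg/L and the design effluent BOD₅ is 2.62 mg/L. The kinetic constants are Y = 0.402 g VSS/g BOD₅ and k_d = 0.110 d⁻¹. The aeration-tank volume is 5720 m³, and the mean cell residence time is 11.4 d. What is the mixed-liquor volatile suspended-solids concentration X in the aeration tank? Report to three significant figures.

X ≈ 3030 mg/L

Solving the biomass balance for X: X = Y Q (S₀−S) θ_c / [V (1+k_d θ_c)] = 0.402 × 51600 × (168 − 2.62) × 11.4 / [5720 × (1 + 0.110 × 11.4)] = 3033 mg/L.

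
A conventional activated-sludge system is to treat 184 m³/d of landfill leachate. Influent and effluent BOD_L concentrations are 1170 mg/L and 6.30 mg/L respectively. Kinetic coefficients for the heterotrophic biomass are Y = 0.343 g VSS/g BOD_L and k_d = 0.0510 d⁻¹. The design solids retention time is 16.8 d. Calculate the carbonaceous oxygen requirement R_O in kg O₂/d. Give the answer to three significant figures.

R_O ≈ 158 kg O₂/d

Observed yield with endogenous decay: Y_obs = Y / (1 + k_d·θ_c) = 0.343 / (1 + 0.0510 × 16.8) = 0.343 / 1.857 = 0.1847 g VSS/g BOD_L.
Mass of BOD_L removed per day: Q(S₀ − S) = 184 × 1164 g/m³ = 214.1 kg/d.
Net sludge production P_X = 0.1847 × 214.1 = 39.55 kg VSS/d.
R_O = Q·ΔS − 1.42 P_X = 214.1 − 56.17 = 158.0 kg O₂/d.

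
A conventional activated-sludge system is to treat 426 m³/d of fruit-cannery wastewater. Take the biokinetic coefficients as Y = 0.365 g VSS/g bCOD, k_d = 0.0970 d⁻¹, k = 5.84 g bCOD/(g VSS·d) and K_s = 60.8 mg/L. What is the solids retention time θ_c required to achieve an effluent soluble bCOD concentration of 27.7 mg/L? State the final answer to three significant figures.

At the target effluent, Y k S/(K_s+S) = 0.365×5.84×27.7/88.50 = 0.6672 d⁻¹.
Then 1/θ_c = μ − k_d = 0.6672 − 0.0970 = 0.5702 d⁻¹, giving θ_c = 1.754 d.

θ_c ≈ 1.75 d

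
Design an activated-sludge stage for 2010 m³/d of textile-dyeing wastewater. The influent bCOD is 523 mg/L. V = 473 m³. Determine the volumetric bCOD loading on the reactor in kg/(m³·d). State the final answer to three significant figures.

L_v ≈ 2.22 kg bCOD/(m³·d)

L_v = Q S₀ / V = 2010 × 523 × 10⁻³ / 473.0 = 2.222 kg/(m³·d).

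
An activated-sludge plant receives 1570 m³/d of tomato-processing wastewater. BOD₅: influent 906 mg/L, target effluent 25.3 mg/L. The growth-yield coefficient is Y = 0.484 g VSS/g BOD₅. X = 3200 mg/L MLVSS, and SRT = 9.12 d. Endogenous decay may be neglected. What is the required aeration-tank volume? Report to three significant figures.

Biomass mass balance (decay neglected): V·X = Y·Q·(S₀ − S)·θ_c, so V = 0.484 × 1570 × (906 − 25.3) × 9.12 / 3200 = 1907 m³.

V ≈ 1910 m³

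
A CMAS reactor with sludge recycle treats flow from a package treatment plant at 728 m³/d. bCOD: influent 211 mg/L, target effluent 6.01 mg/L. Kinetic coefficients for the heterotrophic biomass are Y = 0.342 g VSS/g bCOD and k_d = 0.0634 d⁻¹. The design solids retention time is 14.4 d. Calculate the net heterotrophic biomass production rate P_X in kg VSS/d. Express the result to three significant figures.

The observed yield is Y_obs = Y/(1 + k_d·θ_c) = 0.342 / (1 + 0.0634 × 14.4) = 0.342 / 1.913 = 0.1788 g VSS per g bCOD removed.
Mass of bCOD removed per day: Q(S₀ − S) = 728 × 205.0 g/m³ = 149.2 kg/d.
P_X = Y_obs · Q(S₀ − S) = 0.1788 × 149.2 = 26.68 kg VSS/d.

P_X ≈ 26.7 kg VSS/d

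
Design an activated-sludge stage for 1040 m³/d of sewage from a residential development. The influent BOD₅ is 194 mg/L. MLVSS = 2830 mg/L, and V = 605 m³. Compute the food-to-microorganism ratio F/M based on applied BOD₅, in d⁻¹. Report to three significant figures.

F/M = Q·S₀ / (V·X) = 1040 × 194 / (605.0 × 2830) = 0.1178 g BOD₅·(g VSS·d)⁻¹.

F/M ≈ 0.118 d⁻¹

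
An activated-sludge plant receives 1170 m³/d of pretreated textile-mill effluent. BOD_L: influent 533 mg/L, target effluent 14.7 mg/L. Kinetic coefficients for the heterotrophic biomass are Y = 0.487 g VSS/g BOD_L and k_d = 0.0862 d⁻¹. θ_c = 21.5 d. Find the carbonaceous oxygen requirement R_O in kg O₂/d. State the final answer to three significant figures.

R_O ≈ 459 kg O₂/d

The observed yield is Y_obs = Y/(1 + k_d·θ_c) = 0.487 / (1 + 0.0862 × 21.5) = 0.487 / 2.853 = 0.1707 g VSS per g BOD_L removed.
ΔS = 533 − 14.7 = 518.3 mg/L, so the substrate removal rate is 1170 × 518.3/1000 = 606.4 kg BOD_L/d.
Net sludge production P_X = 0.1707 × 606.4 = 103.5 kg VSS/d.
Carbonaceous O₂ demand = substrate oxidised − cell-mass equivalent = 606.4 − 1.42 × 103.5 = 459.4 kg O₂/d.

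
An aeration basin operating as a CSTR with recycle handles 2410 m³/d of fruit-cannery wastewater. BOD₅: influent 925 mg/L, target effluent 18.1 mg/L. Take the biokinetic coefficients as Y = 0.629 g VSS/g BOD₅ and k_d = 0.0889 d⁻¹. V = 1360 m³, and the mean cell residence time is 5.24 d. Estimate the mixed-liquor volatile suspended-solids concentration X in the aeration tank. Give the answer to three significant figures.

X ≈ 3610 mg/L

Solving the biomass balance for X: X = Y Q (S₀−S) θ_c / [V (1+k_d θ_c)] = 0.629 × 2410 × (925 − 18.1) × 5.24 / [1360 × (1 + 0.0889 × 5.24)] = 3614 mg/L.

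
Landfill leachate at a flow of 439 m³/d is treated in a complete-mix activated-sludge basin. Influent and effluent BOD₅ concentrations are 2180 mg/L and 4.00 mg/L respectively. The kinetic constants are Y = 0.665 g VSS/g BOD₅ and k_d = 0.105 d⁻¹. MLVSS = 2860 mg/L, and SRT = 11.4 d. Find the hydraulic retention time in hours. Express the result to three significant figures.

Rearranging the biomass balance for a CMAS with decay, V = Y·Q·ΔS·θ_c / [X·(1+k_d θ_c)] = 0.665 × 439 × (2180 − 4.00) × 11.4 / [2860 × (1 + 0.105 × 11.4)] = 7.24×10^6 / 6283 = 1153 m³.
HRT = V/Q = 1153 m³ / 439 m³·d⁻¹ = 2.625 d × 24 = 63.01 h.

τ ≈ 63.0 h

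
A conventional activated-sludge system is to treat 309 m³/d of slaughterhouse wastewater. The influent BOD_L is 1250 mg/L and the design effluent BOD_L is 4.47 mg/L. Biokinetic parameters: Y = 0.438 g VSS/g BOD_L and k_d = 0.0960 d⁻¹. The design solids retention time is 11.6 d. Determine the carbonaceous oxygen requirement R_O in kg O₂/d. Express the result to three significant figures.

Correct the yield for decay: Y_obs = Y/(1 + k_d θ_c) = 0.438 / (1 + 0.0960 × 11.6) = 0.438 / 2.114 = 0.2072.
Q·(S₀ − S) = 309 × (1250 − 4.47) × 10⁻³ = 384.9 kg/d removed.
P_X = Y_obs·Q·(S₀ − S) = 0.2072 × 384.9 = 79.76 kg VSS/d.
R_O = Q·(S₀ − S) − 1.42·P_X = 384.9 − 1.42 × 79.76 = 271.6 kg O₂/d.

R_O ≈ 272 kg O₂/d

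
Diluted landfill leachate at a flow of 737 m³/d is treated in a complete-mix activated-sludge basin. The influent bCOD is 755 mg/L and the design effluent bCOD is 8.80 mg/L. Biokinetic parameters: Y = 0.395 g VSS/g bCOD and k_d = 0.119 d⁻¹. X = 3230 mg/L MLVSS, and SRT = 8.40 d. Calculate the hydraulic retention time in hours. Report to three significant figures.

From the SRT design equation V = Y Q (S₀−S) θ_c / [X (1 + k_d θ_c)] = 0.395 × 737 × (755 − 8.80) × 8.40 / [3230 × (1 + 0.119 × 8.40)] = 1.82×10^6 / 6459 = 282.5 m³.
τ = V/Q = 282.5/737 = 0.3833 d, or 9.200 h.

τ ≈ 9.20 h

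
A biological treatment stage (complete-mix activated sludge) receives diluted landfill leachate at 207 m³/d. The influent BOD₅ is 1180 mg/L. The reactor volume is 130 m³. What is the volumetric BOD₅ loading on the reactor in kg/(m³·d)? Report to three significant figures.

L_v ≈ 1.88 kg BOD₅/(m³·d)

L_v = Q S₀ / V = 207 × 1180 × 10⁻³ / 130.0 = 1.879 kg/(m³·d).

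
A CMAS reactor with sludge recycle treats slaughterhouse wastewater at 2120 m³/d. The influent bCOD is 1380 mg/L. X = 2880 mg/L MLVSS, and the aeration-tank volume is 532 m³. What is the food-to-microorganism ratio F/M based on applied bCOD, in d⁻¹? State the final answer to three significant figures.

F/M ≈ 1.91 d⁻¹

Food-to-microorganism ratio F/M = Q S₀ / (V X) = 2120 × 1380 / (532.0 × 2880) = 1.909 d⁻¹.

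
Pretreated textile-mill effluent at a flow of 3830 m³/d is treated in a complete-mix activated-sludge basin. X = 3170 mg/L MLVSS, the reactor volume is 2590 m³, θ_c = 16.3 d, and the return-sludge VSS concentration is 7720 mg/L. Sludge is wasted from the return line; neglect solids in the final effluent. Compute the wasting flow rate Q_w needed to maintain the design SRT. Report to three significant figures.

Wasting from the return line (neglecting effluent solids): Q_w = V·X / (θ_c·X_r) = 2590 × 3170 / (16.3 × 7720) = 65.25 m³/d.

Q_w ≈ 65.2 m³/d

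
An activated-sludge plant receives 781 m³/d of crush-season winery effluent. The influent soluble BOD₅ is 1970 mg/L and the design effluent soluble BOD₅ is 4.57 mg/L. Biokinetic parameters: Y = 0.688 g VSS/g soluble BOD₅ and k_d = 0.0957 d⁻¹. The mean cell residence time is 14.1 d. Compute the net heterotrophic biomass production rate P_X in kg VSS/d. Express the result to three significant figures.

P_X ≈ 450 kg VSS/d

Y_obs = Y / (1 + k_d θ_c) = 0.688 / (1 + 0.0957 × 14.1) = 0.688 / 2.349 = 0.2928.
Mass of soluble BOD₅ removed per day: Q(S₀ − S) = 781 × 1965 g/m³ = 1535 kg/d.
Biomass produced: P_X = Y_obs·Q·ΔS = 0.2928 × 1535 ≈ 449.5 kg VSS/d.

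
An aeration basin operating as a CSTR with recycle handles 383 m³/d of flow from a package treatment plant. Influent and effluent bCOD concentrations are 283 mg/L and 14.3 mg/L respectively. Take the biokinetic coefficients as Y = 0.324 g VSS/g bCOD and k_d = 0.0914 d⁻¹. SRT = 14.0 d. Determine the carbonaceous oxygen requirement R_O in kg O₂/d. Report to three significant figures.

R_O ≈ 82.1 kg O₂/d

Observed yield with endogenous decay: Y_obs = Y / (1 + k_d·θ_c) = 0.324 / (1 + 0.0914 × 14.0) = 0.324 / 2.280 = 0.1421 g VSS/g bCOD.
Substrate removed = Q·(S₀ − S) = 383 m³/d × (283 − 14.3) g/m³ = 1.03×10^5 g/d = 102.9 kg/d.
Biomass synthesised: P_X = Y_obs × 102.9 = 14.63 kg VSS/d.
Carbonaceous O₂ demand = substrate oxidised − cell-mass equivalent = 102.9 − 1.42 × 14.63 = 82.14 kg O₂/d.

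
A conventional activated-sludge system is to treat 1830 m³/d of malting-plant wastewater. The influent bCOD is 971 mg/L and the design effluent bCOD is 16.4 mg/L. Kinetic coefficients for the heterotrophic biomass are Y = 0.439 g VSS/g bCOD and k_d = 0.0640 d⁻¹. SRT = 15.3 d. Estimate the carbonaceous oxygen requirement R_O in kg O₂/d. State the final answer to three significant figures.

Y_obs = Y / (1 + k_d θ_c) = 0.439 / (1 + 0.0640 × 15.3) = 0.439 / 1.979 = 0.2218.
Mass of bCOD removed per day: Q(S₀ − S) = 1830 × 954.6 g/m³ = 1747 kg/d.
Biomass synthesised: P_X = Y_obs × 1747 = 387.5 kg VSS/d.
R_O = Q·ΔS − 1.42 P_X = 1747 − 550.2 = 1197 kg O₂/d.

R_O ≈ 1200 kg O₂/d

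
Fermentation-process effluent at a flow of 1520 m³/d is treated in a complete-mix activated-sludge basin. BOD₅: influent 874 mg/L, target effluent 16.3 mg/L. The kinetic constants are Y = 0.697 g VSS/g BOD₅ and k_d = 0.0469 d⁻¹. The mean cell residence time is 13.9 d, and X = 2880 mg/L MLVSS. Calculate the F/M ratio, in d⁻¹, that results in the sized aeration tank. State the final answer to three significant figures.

F/M ≈ 0.174 d⁻¹

Steady-state biomass mass balance: V·X·(1 + k_d·θ_c) = Y·Q·(S₀ − S)·θ_c, so V = 0.697 × 1520 × (874 − 16.3) × 13.9 / [2880 × (1 + 0.0469 × 13.9)] = 1.26×10^7 / 4758 = 2655 m³.
Food-to-microorganism ratio F/M = Q S₀ / (V X) = 1520 × 874 / (2655 × 2880) = 0.1737 d⁻¹.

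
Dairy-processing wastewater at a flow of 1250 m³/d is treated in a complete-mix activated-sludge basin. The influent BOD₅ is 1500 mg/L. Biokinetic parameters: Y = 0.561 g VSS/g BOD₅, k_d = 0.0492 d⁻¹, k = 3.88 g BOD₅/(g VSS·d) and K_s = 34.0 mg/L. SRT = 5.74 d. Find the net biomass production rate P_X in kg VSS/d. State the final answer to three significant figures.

P_X ≈ 818 kg VSS/d

From the Monod/SRT balance for a CMAS, S = K_s·(1+k_d θ_c)/[θ_c·(Y k − k_d) − 1] = 34.0 × (1 + 0.0492 × 5.74) / [5.74 × (0.561 × 3.88 − 0.0492) − 1] = 43.60 / 11.21 = 3.889 mg/L.
Correct the yield for decay: Y_obs = Y/(1 + k_d θ_c) = 0.561 / (1 + 0.0492 × 5.74) = 0.561 / 1.282 = 0.4375.
Q·(S₀ − S) = 1250 × (1500 − 3.89) × 10⁻³ = 1870 kg/d removed.
Net biomass production P_X = Y_obs × Q·(S₀ − S) = 0.4375 × 1870 = 818.1 kg VSS/d.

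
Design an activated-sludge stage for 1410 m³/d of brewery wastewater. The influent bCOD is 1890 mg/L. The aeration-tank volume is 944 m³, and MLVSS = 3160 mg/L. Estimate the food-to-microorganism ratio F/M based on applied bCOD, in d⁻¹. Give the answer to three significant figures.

Food-to-microorganism ratio F/M = Q S₀ / (V X) = 1410 × 1890 / (944.0 × 3160) = 0.8934 d⁻¹.

F/M ≈ 0.893 d⁻¹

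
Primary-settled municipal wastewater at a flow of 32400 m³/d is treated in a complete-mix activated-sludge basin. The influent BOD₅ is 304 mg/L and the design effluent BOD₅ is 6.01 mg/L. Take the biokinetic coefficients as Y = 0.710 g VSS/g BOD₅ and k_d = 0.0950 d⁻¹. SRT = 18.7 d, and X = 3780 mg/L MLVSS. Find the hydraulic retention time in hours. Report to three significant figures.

Steady-state biomass mass balance: V·X·(1 + k_d·θ_c) = Y·Q·(S₀ − S)·θ_c, so V = 0.710 × 32400 × (304 − 6.01) × 18.7 / [3780 × (1 + 0.0950 × 18.7)] = 1.28×10^8 / 10495 = 12214 m³.
Hydraulic retention time τ = V/Q = 12214 / 32400 = 0.3770 d = 9.047 h.

τ ≈ 9.05 h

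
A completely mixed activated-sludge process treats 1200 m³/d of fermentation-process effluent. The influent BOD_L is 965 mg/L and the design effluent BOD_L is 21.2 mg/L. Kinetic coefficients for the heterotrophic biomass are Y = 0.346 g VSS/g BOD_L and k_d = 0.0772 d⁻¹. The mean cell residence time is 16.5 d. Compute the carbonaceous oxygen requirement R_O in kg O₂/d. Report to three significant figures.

R_O ≈ 888 kg O₂/d

The observed yield is Y_obs = Y/(1 + k_d·θ_c) = 0.346 / (1 + 0.0772 × 16.5) = 0.346 / 2.274 = 0.1522 g VSS per g BOD_L removed.
Substrate removed = Q·(S₀ − S) = 1200 m³/d × (965 − 21.2) g/m³ = 1.13×10^6 g/d = 1133 kg/d.
Biomass synthesised: P_X = Y_obs × 1133 = 172.3 kg VSS/d.
Carbonaceous O₂ demand = substrate oxidised − cell-mass equivalent = 1133 − 1.42 × 172.3 = 887.8 kg O₂/d.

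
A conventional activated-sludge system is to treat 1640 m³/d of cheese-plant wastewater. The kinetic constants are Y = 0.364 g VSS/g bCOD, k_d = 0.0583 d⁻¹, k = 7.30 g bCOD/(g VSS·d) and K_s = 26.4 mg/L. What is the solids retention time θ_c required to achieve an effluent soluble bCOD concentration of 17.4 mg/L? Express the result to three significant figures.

At the target effluent, Y k S/(K_s+S) = 0.364×7.30×17.4/43.80 = 1.056 d⁻¹.
θ_c = 1/(μ − k_d) = 1/(1.056 − 0.0583) = 1/0.9973 = 1.003 d.

θ_c ≈ 1.00 d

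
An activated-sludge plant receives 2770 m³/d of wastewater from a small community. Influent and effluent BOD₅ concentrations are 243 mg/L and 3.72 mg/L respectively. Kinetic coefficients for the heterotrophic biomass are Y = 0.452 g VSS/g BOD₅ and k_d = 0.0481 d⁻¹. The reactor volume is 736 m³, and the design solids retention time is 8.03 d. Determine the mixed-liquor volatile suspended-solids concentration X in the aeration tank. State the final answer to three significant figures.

X ≈ 2360 mg/L

From V·X·(1 + k_d·θ_c) = Y·Q·(S₀ − S)·θ_c: X = 0.452 × 2770 × (243 − 3.72) × 8.03 / [736 × (1 + 0.0481 × 8.03)] = 2358 mg/L.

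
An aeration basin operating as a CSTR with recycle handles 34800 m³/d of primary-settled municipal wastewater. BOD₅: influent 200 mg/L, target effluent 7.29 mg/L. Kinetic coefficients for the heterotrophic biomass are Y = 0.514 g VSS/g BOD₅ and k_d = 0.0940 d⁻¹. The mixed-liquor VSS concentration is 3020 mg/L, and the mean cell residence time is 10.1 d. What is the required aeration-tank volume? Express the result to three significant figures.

Rearranging the biomass balance for a CMAS with decay, V = Y·Q·ΔS·θ_c / [X·(1+k_d θ_c)] = 0.514 × 34800 × (200 − 7.29) × 10.1 / [3020 × (1 + 0.0940 × 10.1)] = 3.48×10^7 / 5887 = 5914 m³.

V ≈ 5910 m³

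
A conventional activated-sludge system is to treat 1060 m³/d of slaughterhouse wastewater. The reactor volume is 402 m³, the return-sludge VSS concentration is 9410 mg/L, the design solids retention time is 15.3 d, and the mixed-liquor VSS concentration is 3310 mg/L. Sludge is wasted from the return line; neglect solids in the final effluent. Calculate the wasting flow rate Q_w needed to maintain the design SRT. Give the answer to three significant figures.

Q_w ≈ 9.24 m³/d

Q_w = (V·X)/(θ_c X_r) = 402.0 × 3310 / (15.3 × 9410) = 9.242 m³/d.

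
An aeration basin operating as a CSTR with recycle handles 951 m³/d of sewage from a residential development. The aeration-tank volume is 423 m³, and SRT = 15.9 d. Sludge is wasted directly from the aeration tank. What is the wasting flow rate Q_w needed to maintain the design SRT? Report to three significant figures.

Q_w ≈ 26.6 m³/d

Wasting from the aeration tank: Q_w = V / θ_c = 423.0 / 15.9 = 26.60 m³/d.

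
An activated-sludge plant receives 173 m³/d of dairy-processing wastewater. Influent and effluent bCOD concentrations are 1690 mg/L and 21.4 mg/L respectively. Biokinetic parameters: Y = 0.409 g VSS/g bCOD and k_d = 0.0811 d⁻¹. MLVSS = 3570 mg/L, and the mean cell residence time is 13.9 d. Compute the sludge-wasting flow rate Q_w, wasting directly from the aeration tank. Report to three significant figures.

Steady-state biomass mass balance: V·X·(1 + k_d·θ_c) = Y·Q·(S₀ − S)·θ_c, so V = 0.409 × 173 × (1690 − 21.4) × 13.9 / [3570 × (1 + 0.0811 × 13.9)] = 1.64×10^6 / 7594 = 216.1 m³.
For wasting at MLVSS concentration, Q_w = V/θ_c = 216.1/13.9 = 15.55 m³/d.

Q_w ≈ 15.5 m³/d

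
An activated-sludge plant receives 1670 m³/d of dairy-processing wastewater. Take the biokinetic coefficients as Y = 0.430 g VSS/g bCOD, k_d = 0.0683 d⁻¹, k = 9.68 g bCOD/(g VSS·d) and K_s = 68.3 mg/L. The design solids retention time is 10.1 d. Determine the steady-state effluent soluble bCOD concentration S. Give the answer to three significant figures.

S ≈ 2.86 mg/L

From the Monod/SRT balance for a CMAS, S = K_s·(1+k_d θ_c)/[θ_c·(Y k − k_d) − 1] = 68.3 × (1 + 0.0683 × 10.1) / [10.1 × (0.430 × 9.68 − 0.0683) − 1] = 115.4 / 40.35 = 2.860 mg/L.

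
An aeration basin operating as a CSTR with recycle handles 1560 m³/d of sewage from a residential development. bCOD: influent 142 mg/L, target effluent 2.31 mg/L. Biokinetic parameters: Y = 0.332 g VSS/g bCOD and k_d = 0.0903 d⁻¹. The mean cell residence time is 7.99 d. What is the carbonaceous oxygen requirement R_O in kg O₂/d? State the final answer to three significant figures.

R_O ≈ 158 kg O₂/d

The observed yield is Y_obs = Y/(1 + k_d·θ_c) = 0.332 / (1 + 0.0903 × 7.99) = 0.332 / 1.721 = 0.1929 g VSS per g bCOD removed.
Mass of bCOD removed per day: Q(S₀ − S) = 1560 × 139.7 g/m³ = 217.9 kg/d.
Net sludge production P_X = 0.1929 × 217.9 = 42.03 kg VSS/d.
R_O = Q·(S₀ − S) − 1.42·P_X = 217.9 − 1.42 × 42.03 = 158.2 kg O₂/d.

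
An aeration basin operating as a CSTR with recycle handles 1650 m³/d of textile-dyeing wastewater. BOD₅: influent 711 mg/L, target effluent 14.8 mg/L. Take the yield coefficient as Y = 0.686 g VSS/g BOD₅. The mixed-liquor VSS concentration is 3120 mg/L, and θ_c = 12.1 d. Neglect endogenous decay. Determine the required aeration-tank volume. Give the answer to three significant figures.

Biomass mass balance (decay neglected): V·X = Y·Q·(S₀ − S)·θ_c, so V = 0.686 × 1650 × (711 − 14.8) × 12.1 / 3120 = 3056 m³.

V ≈ 3060 m³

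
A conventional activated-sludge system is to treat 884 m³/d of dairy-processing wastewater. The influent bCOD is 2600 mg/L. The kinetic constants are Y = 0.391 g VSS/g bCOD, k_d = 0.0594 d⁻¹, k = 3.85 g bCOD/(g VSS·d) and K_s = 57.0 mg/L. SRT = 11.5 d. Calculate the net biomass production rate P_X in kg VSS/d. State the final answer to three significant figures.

P_X ≈ 533 kg VSS/d

Effluent substrate depends only on kinetics and SRT: S = K_s(1 + k_d θ_c) / [θ_c(Yk − k_d) − 1] = 57.0 × (1 + 0.0594 × 11.5) / [11.5 × (0.391 × 3.85 − 0.0594) − 1] = 95.94 / 15.63 = 6.139 mg/L.
Y_obs = Y / (1 + k_d θ_c) = 0.391 / (1 + 0.0594 × 11.5) = 0.391 / 1.683 = 0.2323.
Substrate removed = Q·(S₀ − S) = 884 m³/d × (2600 − 6.14) g/m³ = 2.29×10^6 g/d = 2293 kg/d.
P_X = Y_obs · Q(S₀ − S) = 0.2323 × 2293 = 532.7 kg VSS/d.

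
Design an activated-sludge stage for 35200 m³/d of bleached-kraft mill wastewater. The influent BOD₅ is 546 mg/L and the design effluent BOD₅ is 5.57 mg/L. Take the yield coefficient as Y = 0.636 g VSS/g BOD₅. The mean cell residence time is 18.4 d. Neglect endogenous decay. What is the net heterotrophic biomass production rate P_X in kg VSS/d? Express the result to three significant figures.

With endogenous decay neglected, the observed yield equals the true yield: Y_obs = Y = 0.636 g VSS/g BOD₅.
Mass of BOD₅ removed per day: Q(S₀ − S) = 35200 × 540.4 g/m³ = 19023 kg/d.
So the net sludge growth is P_X = 0.6360 × 19023 = 12099 kg VSS/d.

P_X ≈ 12100 kg VSS/d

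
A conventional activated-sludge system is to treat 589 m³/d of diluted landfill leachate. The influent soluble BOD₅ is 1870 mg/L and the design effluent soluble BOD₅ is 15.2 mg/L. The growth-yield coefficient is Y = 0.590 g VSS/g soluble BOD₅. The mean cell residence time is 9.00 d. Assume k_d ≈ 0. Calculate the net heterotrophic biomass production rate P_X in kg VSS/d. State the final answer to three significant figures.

P_X ≈ 645 kg VSS/d

Since k_d ≈ 0, Y_obs = Y = 0.590 g VSS/g soluble BOD₅.
Mass of soluble BOD₅ removed per day: Q(S₀ − S) = 589 × 1855 g/m³ = 1092 kg/d.
Net biomass production P_X = Y_obs × Q·(S₀ − S) = 0.5900 × 1092 = 644.6 kg VSS/d.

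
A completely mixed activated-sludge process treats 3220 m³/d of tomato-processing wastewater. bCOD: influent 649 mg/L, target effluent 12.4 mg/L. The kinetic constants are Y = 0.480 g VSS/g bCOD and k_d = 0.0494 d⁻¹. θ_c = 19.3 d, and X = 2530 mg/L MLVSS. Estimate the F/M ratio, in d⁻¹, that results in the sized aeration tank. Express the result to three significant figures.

F/M ≈ 0.215 d⁻¹

From the SRT design equation V = Y Q (S₀−S) θ_c / [X (1 + k_d θ_c)] = 0.480 × 3220 × (649 − 12.4) × 19.3 / [2530 × (1 + 0.0494 × 19.3)] = 1.9×10^7 / 4942 = 3842 m³.
F/M = Q·S₀ / (V·X) = 3220 × 649 / (3842 × 2530) = 0.2150 g bCOD·(g VSS·d)⁻¹.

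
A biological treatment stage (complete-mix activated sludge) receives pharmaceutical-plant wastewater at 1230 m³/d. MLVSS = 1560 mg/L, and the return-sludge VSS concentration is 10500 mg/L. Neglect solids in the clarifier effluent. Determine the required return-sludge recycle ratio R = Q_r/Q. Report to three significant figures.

R ≈ 0.174

Mass balance around the secondary clarifier (neglecting effluent solids): R = X / (X_r − X) = 1560 / (10500 − 1560) = 0.1745.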